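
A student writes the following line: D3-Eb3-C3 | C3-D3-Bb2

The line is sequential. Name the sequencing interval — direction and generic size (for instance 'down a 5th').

down a 2nd

The 3-note cells begin on D3, C3 — each down a 2nd from the last.
From D3 to C3: down a 2nd.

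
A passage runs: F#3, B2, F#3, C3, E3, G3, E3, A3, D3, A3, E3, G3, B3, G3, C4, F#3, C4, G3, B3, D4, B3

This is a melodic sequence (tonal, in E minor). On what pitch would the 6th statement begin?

Taking 7-note groups, the heads are F#3, A3, C4: the pattern moves up a 3rd.
Continuing: E4 → G4 → B4. Statement 6 starts on B4.

B4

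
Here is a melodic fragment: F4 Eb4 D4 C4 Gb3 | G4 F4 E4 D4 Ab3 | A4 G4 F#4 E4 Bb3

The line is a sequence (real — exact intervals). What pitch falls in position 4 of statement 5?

G#4

The unit is 5 notes. Position-4 pitches of the 3 shown cells: C4, D4, E4.
Each moves up a 2nd. Continuing: F#4 → G#4.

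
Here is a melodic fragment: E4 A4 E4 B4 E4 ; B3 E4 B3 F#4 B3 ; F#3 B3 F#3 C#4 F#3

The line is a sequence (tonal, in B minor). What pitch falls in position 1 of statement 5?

G2

With 5-note cells, note 1 of each statement runs E4, B3, F#3.
Each moves down a 4th. Continuing: C#3 → G2.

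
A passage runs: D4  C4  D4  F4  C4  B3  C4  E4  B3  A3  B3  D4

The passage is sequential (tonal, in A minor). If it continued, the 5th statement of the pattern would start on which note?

G3

Taking 4-note groups, the heads are D4, C4, B3: the pattern moves down a 2nd.
Extending the heads down a 2nd: A3 → G3.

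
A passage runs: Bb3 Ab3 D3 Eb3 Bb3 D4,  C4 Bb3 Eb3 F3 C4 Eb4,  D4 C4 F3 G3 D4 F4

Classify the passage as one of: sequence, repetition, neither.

sequence

Each 6-note cell is the previous one transposed up a 2nd.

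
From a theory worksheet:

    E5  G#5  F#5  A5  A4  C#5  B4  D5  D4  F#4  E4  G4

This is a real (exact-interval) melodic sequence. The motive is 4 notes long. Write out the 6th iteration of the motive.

With a 4-note motive the entries are E5, A4, D4, each down a 5th from the previous.
Carrying on: G3 → C3 → F2.
From F2 the exact shape gives F2 A2 G2 Bb2.

F2 A2 G2 Bb2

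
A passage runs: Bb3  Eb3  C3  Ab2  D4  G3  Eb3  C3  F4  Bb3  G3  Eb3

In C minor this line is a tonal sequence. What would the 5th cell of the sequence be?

C5 F4 D4 Bb3

Unit = 4 notes; the statements start on Bb3, D4, F4, moving up a 3rd each time.
Extending up a 3rd: Ab4 → C5.
From C5 the diatonic shape gives C5 F4 D4 Bb3.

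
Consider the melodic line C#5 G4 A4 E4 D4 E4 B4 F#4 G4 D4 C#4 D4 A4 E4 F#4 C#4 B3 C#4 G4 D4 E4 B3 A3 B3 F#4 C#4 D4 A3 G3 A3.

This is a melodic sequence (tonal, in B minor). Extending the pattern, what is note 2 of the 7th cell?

A3

The unit is 6 notes. Position-2 pitches of the 5 shown cells: G4, F#4, E4, D4, C#4.
Each moves down a 2nd. Continuing: B3 → A3.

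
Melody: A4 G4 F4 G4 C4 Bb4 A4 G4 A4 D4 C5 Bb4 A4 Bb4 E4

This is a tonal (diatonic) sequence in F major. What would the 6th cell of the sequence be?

F5 E5 D5 E5 A4

Taking 5-note groups, the heads are A4, Bb4, C5: the pattern moves up a 2nd.
Carrying on: D5 → E5 → F5.
So cell 6 is F5 E5 D5 E5 A4.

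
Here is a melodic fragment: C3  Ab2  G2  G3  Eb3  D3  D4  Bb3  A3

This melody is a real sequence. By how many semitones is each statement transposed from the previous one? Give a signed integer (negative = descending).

Unit = 3 notes; the statements start on C3, G3, D4, moving up a 5th each time.
C3→G3 is 55 − 48 = 7 semitones.

7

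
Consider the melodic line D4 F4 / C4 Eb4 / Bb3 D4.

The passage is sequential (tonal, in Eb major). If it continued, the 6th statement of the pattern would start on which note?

F3

With a 2-note motive the entries are D4, C4, Bb3, each down a 2nd from the previous.
Continuing: Ab3 → G3 → F3. Statement 6 starts on F3.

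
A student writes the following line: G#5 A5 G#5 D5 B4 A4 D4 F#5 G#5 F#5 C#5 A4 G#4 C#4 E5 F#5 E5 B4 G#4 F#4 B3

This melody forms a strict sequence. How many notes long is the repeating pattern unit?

21 notes total. Splitting into 3 groups of 7:
G#5 A5 G#5 D5 B4 A4 D4 | F#5 G#5 F#5 C#5 A4 G#4 C#4 | E5 F#5 E5 B4 G#4 F#4 B3
Each cell is the previous one down a 2nd — so the unit is 7 notes.

7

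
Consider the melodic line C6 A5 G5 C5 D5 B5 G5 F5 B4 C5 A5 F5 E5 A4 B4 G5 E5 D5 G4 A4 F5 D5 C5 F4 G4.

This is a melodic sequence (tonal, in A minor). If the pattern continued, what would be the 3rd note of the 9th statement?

F4

The unit is 5 notes. Position-3 pitches of the 5 shown cells: G5, F5, E5, D5, C5.
Extending down a 2nd: B4 → A4 → G4 → F4.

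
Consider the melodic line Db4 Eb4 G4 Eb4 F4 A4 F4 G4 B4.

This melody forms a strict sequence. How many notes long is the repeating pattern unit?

3

Try groups of 3 (3 cells in 9 notes):
Db4 Eb4 G4 | Eb4 F4 A4 | F4 G4 B4
That's a consistent up a 2nd shift per cell, and no other grouping gives one.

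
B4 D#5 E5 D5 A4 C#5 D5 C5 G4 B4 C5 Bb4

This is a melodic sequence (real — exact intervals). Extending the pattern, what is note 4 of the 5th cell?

Gb4

Grouping in 4s, the 4th note of each cell is D5, C5, Bb4.
Each moves down a 2nd. Continuing: Ab4 → Gb4.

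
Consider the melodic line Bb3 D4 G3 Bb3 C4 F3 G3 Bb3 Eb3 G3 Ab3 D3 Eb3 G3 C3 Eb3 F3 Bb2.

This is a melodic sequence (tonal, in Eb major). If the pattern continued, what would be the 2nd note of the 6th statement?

Ab2

Grouping in 6s, the 2nd note of each cell is D4, Bb3, G3.
Extending down a 3rd: Eb3 → C3 → Ab2.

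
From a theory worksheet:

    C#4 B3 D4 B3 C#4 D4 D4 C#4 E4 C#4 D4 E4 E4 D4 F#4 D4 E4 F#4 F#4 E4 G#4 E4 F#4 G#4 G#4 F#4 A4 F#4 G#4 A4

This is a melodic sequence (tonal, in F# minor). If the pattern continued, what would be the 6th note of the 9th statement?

E5

With 6-note cells, note 6 of each statement runs D4, E4, F#4, G#4, A4.
Each moves up a 2nd. Continuing: B4 → C#5 → D5 → E5.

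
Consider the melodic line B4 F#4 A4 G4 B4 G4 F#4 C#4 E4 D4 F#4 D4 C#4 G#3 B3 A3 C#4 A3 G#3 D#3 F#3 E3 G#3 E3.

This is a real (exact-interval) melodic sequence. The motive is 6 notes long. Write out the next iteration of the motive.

D#3 A#2 C#3 B2 D#3 B2

Taking 6-note groups, the heads are B4, F#4, C#4, G#3: the pattern moves down a 4th.
Statement 5 starts on D#3 and keeps the same exact contour: D#3 A#2 C#3 B2 D#3 B2.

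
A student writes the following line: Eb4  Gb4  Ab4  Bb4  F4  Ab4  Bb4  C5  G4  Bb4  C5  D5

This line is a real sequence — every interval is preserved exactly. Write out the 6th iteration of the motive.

Taking 4-note groups, the heads are Eb4, F4, G4: the pattern moves up a 2nd.
Extending up a 2nd: A4 → B4 → C#5.
So cell 6 is C#5 E5 F#5 G#5.

C#5 E5 F#5 G#5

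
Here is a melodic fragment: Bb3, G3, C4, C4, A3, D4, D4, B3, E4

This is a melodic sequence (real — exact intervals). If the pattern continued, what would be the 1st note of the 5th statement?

The unit is 3 notes. Position-1 pitches of the 3 shown cells: Bb3, C4, D4.
Carrying that up a 2nd forward: E4 → F#4.

F#4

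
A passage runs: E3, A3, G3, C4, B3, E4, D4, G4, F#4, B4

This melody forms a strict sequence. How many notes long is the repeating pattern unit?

2

Try groups of 2 (5 cells in 10 notes):
E3 A3 | G3 C4 | B3 E4 | D4 G4 | F#4 B4
That's a consistent up a 3rd shift per cell, and no other grouping gives one.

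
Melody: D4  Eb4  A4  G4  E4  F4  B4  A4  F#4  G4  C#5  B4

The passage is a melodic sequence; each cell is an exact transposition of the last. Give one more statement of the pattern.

G#4 A4 D#5 C#5

Unit = 4 notes; the statements start on D4, E4, F#4, moving up a 2nd each time.
So cell 4 is G#4 A4 D#5 C#5.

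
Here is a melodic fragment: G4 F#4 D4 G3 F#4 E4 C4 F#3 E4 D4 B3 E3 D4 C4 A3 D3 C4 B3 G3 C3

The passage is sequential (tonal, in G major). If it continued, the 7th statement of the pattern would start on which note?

The 4-note cells begin on G4, F#4, E4, D4, C4 — each down a 2nd from the last.
Continuing: B3 → A3. Statement 7 starts on A3.

A3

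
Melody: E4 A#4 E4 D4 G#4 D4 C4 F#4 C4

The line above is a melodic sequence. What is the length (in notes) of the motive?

9 notes total. Splitting into 3 groups of 3:
E4 A#4 E4 | D4 G#4 D4 | C4 F#4 C4
Every group is a transposition down a 2nd of the one before; no shorter unit works.

3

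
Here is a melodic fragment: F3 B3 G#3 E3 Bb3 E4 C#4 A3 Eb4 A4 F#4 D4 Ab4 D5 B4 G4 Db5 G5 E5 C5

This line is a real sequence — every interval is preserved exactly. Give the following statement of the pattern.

Unit = 4 notes; the statements start on F3, Bb3, Eb4, Ab4, Db5, moving up a 4th each time.
From Gb5 the exact shape gives Gb5 C6 A5 F5.

Gb5 C6 A5 F5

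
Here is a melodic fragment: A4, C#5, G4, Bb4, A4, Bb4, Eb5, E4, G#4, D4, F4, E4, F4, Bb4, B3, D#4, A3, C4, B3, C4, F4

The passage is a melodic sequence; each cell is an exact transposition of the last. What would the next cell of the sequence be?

With a 7-note motive the entries are A4, E4, B3, each down a 4th from the previous.
Statement 4 starts on F#3 and keeps the same exact contour: F#3 A#3 E3 G3 F#3 G3 C4.

F#3 A#3 E3 G3 F#3 G3 C4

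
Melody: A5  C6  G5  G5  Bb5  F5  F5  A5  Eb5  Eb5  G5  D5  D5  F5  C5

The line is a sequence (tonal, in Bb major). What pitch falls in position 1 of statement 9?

With 3-note cells, note 1 of each statement runs A5, G5, F5, Eb5, D5.
Extending down a 2nd: C5 → Bb4 → A4 → G4.

G4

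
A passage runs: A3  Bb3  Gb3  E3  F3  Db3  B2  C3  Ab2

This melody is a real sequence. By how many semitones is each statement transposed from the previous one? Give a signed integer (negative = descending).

Taking 3-note groups, the heads are A3, E3, B2: the pattern moves down a 4th.
Counting half-steps from A3 to E3: -5.

-5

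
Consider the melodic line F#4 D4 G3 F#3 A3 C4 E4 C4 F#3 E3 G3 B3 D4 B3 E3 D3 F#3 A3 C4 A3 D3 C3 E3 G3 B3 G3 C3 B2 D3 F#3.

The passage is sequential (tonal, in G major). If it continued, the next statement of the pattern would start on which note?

Unit = 6 notes; the statements start on F#4, E4, D4, C4, B3, moving down a 2nd each time.
One more step down a 2nd gives A3.

A3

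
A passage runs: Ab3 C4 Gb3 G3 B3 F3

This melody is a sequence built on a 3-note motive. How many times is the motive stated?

6 notes in groups of 3 gives 6/3 = 2 statements.
Starts: Ab3, G3 — each down a 2nd.

2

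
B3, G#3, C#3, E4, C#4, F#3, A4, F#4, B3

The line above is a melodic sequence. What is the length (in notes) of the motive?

3

Try groups of 3 (3 cells in 9 notes):
B3 G#3 C#3 | E4 C#4 F#3 | A4 F#4 B3
Every group is a transposition up a 4th of the one before; no shorter unit works.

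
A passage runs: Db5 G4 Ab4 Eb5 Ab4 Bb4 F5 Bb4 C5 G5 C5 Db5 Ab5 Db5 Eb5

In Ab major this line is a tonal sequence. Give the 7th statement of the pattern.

Unit = 3 notes; the statements start on Db5, Eb5, F5, G5, Ab5, moving up a 2nd each time.
Carrying on: Bb5 → C6.
Statement 7 starts on C6 and keeps the same diatonic contour: C6 F5 G5.

C6 F5 G5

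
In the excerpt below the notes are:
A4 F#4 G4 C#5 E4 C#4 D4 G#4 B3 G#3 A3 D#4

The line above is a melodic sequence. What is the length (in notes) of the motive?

4

Try groups of 4 (3 cells in 12 notes):
A4 F#4 G4 C#5 | E4 C#4 D4 G#4 | B3 G#3 A3 D#4
Every group is a transposition down a 4th of the one before; no shorter unit works.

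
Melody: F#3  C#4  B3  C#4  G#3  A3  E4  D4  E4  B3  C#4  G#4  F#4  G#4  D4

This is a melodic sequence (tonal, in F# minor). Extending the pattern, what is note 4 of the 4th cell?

The unit is 5 notes. Position-4 pitches of the 3 shown cells: C#4, E4, G#4.
One more up a 3rd gives B4.

B4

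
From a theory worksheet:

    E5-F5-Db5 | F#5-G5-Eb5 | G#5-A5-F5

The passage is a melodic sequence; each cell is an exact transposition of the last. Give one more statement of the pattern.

Taking 3-note groups, the heads are E5, F#5, G#5: the pattern moves up a 2nd.
From A#5 the exact shape gives A#5 B5 G5.

A#5 B5 G5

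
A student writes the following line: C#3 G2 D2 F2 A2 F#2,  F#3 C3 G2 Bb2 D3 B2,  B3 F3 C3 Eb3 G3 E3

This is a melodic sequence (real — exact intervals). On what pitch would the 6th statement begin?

Unit = 6 notes; the statements start on C#3, F#3, B3, moving up a 4th each time.
Continuing: E4 → A4 → D5. Statement 6 starts on D5.

D5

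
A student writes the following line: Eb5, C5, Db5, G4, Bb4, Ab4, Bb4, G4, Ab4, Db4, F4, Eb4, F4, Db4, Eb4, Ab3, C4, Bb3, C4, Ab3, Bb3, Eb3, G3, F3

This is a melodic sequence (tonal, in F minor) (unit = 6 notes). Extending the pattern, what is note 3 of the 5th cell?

Grouping in 6s, the 3rd note of each cell is Db5, Ab4, Eb4, Bb3.
One more down a 4th gives F3.

F3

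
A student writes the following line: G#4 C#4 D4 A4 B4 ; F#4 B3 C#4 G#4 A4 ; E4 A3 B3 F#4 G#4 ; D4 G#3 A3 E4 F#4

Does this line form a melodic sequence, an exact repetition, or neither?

sequence

Each 5-note cell is the previous one transposed down a 2nd.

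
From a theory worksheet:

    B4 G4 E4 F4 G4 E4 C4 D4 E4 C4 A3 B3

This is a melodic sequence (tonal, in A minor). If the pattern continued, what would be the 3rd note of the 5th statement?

D3

With 4-note cells, note 3 of each statement runs E4, C4, A3.
Extending down a 3rd: F3 → D3.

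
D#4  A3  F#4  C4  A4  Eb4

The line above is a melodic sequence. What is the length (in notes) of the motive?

2

6 notes total. Splitting into 3 groups of 2:
D#4 A3 | F#4 C4 | A4 Eb4
Every group is a transposition up a 3rd of the one before; no shorter unit works.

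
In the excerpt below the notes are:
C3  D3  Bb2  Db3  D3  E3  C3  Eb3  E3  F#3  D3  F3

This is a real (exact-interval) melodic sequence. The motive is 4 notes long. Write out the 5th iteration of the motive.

Unit = 4 notes; the statements start on C3, D3, E3, moving up a 2nd each time.
Continuing the starts: F#3 → G#3.
From G#3 the exact shape gives G#3 A#3 F#3 A3.

G#3 A#3 F#3 A3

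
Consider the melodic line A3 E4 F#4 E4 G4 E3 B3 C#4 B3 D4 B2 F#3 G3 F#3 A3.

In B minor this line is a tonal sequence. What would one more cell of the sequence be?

F#2 C#3 D3 C#3 E3

The 5-note cells begin on A3, E3, B2 — each down a 4th from the last.
So cell 4 is F#2 C#3 D3 C#3 E3.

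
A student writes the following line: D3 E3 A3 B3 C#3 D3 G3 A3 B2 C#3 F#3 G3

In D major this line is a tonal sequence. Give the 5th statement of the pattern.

Taking 4-note groups, the heads are D3, C#3, B2: the pattern moves down a 2nd.
Carrying on: A2 → G2.
From G2 the diatonic shape gives G2 A2 D3 E3.

G2 A2 D3 E3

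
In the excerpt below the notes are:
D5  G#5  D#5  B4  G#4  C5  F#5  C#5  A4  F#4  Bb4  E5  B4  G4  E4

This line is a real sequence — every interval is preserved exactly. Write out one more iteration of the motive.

Ab4 D5 A4 F4 D4

The 5-note cells begin on D5, C5, Bb4 — each down a 2nd from the last.
So cell 4 is Ab4 D5 A4 F4 D4.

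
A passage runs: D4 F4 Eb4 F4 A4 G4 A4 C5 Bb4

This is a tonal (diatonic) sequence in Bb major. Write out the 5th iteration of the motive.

The 3-note cells begin on D4, F4, A4 — each up a 3rd from the last.
Continuing the starts: C5 → Eb5.
Statement 5 starts on Eb5 and keeps the same diatonic contour: Eb5 G5 F5.

Eb5 G5 F5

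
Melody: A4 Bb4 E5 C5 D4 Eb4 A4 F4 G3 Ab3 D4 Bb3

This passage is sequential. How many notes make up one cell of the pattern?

Try groups of 4 (3 cells in 12 notes):
A4 Bb4 E5 C5 | D4 Eb4 A4 F4 | G3 Ab3 D4 Bb3
Each cell is the previous one down a 5th — so the unit is 4 notes.

4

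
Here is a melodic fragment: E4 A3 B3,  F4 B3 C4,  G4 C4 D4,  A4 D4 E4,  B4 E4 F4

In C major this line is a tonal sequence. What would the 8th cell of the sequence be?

E5 A4 B4

Taking 3-note groups, the heads are E4, F4, G4, A4, B4: the pattern moves up a 2nd.
Carrying on: C5 → D5 → E5.
From E5 the diatonic shape gives E5 A4 B4.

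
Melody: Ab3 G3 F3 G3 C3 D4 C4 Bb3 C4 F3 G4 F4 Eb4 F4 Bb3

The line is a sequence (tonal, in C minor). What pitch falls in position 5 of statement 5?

Ab4

The unit is 5 notes. Position-5 pitches of the 3 shown cells: C3, F3, Bb3.
Each moves up a 4th. Continuing: Eb4 → Ab4.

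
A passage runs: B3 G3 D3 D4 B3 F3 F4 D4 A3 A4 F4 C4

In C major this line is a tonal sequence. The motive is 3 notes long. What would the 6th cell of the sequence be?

E5 C5 G4

The 3-note cells begin on B3, D4, F4, A4 — each up a 3rd from the last.
Extending up a 3rd: C5 → E5.
From E5 the diatonic shape gives E5 C5 G4.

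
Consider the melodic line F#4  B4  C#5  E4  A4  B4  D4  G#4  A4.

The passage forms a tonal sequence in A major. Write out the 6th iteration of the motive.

A3 D4 E4

Unit = 3 notes; the statements start on F#4, E4, D4, moving down a 2nd each time.
Carrying on: C#4 → B3 → A3.
From A3 the diatonic shape gives A3 D4 E4.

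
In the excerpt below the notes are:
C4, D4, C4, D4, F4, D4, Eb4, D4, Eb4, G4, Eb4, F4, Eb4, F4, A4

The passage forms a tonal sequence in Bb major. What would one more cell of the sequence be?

Unit = 5 notes; the statements start on C4, D4, Eb4, moving up a 2nd each time.
Statement 4 starts on F4 and keeps the same diatonic contour: F4 G4 F4 G4 Bb4.

F4 G4 F4 G4 Bb4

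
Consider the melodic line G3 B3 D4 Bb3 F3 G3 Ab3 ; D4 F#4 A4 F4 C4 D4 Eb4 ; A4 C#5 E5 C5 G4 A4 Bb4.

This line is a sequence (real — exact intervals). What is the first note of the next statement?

E5

Unit = 7 notes; the statements start on G3, D4, A4, moving up a 5th each time.
One more step up a 5th gives E5.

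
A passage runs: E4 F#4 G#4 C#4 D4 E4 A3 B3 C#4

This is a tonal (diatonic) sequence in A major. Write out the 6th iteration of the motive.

B2 C#3 D3

The 3-note cells begin on E4, C#4, A3 — each down a 3rd from the last.
Extending down a 3rd: F#3 → D3 → B2.
So cell 6 is B2 C#3 D3.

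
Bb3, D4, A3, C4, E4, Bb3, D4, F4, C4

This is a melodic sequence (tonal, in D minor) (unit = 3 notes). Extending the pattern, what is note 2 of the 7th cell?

With 3-note cells, note 2 of each statement runs D4, E4, F4.
Carrying that up a 2nd forward: G4 → A4 → Bb4 → C5.

C5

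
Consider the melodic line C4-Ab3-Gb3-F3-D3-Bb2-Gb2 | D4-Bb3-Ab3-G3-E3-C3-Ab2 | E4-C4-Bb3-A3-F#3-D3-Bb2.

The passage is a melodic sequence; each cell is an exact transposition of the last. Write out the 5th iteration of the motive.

Unit = 7 notes; the statements start on C4, D4, E4, moving up a 2nd each time.
Carrying on: F#4 → G#4.
Statement 5 starts on G#4 and keeps the same exact contour: G#4 E4 D4 C#4 A#3 F#3 D3.

G#4 E4 D4 C#4 A#3 F#3 D3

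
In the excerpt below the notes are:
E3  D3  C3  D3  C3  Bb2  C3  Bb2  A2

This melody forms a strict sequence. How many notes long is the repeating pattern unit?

3

There are 9 notes; a 3-note unit gives 3 cells:
E3 D3 C3 | D3 C3 Bb2 | C3 Bb2 A2
That's a consistent down a 2nd shift per cell, and no other grouping gives one.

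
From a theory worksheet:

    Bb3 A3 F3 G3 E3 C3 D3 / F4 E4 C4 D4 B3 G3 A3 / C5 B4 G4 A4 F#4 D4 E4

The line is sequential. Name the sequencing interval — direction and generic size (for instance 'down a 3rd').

up a 5th

With a 7-note motive the entries are Bb3, F4, C5, each up a 5th from the previous.
Bb3 to F4 is up a 5th.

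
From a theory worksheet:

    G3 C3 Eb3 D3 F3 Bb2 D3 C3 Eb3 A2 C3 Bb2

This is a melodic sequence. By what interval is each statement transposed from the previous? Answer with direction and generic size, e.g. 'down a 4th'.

Unit = 4 notes; the statements start on G3, F3, Eb3, moving down a 2nd each time.
G3 to F3 is down a 2nd.

down a 2nd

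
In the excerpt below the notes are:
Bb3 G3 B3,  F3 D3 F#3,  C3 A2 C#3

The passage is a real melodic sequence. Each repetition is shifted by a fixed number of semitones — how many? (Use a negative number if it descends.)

-5

Unit = 3 notes; the statements start on Bb3, F3, C3, moving down a 4th each time.
Bb3 to F3 spans -5 semitones.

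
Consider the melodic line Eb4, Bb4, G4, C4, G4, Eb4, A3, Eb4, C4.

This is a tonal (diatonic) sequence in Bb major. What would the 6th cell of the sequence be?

Unit = 3 notes; the statements start on Eb4, C4, A3, moving down a 3rd each time.
Continuing the starts: F3 → D3 → Bb2.
So cell 6 is Bb2 F3 D3.

Bb2 F3 D3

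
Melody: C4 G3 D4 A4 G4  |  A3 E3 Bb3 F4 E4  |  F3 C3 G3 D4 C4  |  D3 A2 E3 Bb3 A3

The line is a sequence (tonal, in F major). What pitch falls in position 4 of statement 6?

With 5-note cells, note 4 of each statement runs A4, F4, D4, Bb3.
Each moves down a 3rd. Continuing: G3 → E3.

E3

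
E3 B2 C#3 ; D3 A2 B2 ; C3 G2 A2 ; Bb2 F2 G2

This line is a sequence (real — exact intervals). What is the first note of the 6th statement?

Gb2

The 3-note cells begin on E3, D3, C3, Bb2 — each down a 2nd from the last.
Continuing: Ab2 → Gb2. Statement 6 starts on Gb2.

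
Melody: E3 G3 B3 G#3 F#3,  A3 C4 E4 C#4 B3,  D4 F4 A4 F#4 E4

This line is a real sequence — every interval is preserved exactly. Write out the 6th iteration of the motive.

Unit = 5 notes; the statements start on E3, A3, D4, moving up a 4th each time.
Continuing the starts: G4 → C5 → F5.
So cell 6 is F5 Ab5 C6 A5 G5.

F5 Ab5 C6 A5 G5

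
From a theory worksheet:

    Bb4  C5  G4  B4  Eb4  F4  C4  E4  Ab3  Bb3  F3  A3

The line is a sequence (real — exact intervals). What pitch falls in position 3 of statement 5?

With 4-note cells, note 3 of each statement runs G4, C4, F3.
Extending down a 5th: Bb2 → Eb2.

Eb2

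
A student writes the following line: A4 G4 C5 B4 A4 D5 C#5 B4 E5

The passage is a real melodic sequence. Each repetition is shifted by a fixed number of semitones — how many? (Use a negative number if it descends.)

2

With a 3-note motive the entries are A4, B4, C#5, each up a 2nd from the previous.
A4 to B4 spans +2 semitones.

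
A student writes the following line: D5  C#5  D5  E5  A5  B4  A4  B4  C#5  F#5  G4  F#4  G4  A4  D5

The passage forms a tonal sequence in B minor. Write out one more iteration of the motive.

Taking 5-note groups, the heads are D5, B4, G4: the pattern moves down a 3rd.
Statement 4 starts on E4 and keeps the same diatonic contour: E4 D4 E4 F#4 B4.

E4 D4 E4 F#4 B4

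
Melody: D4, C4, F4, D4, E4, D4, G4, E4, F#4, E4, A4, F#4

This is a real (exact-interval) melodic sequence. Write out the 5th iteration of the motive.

A#4 G#4 C#5 A#4

The 4-note cells begin on D4, E4, F#4 — each up a 2nd from the last.
Extending up a 2nd: G#4 → A#4.
So cell 5 is A#4 G#4 C#5 A#4.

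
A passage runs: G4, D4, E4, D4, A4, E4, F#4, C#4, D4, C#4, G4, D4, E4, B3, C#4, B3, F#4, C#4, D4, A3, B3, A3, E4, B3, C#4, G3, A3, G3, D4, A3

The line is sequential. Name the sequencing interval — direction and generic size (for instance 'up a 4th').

down a 2nd

Taking 6-note groups, the heads are G4, F#4, E4, D4, C#4: the pattern moves down a 2nd.
G4 to F#4 is down a 2nd.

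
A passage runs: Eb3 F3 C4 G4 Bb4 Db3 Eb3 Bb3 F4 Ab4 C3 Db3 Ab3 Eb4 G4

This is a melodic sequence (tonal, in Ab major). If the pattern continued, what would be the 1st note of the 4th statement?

Bb2

The unit is 5 notes. Position-1 pitches of the 3 shown cells: Eb3, Db3, C3.
One more down a 2nd gives Bb2.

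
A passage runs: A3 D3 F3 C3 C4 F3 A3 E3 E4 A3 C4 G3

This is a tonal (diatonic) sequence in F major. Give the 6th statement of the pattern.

With a 4-note motive the entries are A3, C4, E4, each up a 3rd from the previous.
Continuing the starts: G4 → Bb4 → D5.
Statement 6 starts on D5 and keeps the same diatonic contour: D5 G4 Bb4 F4.

D5 G4 Bb4 F4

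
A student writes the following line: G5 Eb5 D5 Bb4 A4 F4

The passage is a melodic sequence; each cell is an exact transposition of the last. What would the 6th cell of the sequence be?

F#3 D3

The 2-note cells begin on G5, D5, A4 — each down a 4th from the last.
Extending down a 4th: E4 → B3 → F#3.
So cell 6 is F#3 D3.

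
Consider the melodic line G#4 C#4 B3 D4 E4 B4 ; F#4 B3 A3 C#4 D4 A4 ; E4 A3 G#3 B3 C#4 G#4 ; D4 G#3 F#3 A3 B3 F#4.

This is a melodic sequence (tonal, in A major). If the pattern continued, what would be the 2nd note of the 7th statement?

D3

Grouping in 6s, the 2nd note of each cell is C#4, B3, A3, G#3.
Extending down a 2nd: F#3 → E3 → D3.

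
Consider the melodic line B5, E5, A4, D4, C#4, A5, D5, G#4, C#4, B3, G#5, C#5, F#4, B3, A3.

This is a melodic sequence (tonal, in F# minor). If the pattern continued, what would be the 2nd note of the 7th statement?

Grouping in 5s, the 2nd note of each cell is E5, D5, C#5.
Carrying that down a 2nd forward: B4 → A4 → G#4 → F#4.

F#4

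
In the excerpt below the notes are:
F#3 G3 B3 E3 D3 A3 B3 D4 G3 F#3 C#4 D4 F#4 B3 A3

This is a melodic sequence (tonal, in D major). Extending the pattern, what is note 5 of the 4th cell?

C#4

The unit is 5 notes. Position-5 pitches of the 3 shown cells: D3, F#3, A3.
One more up a 3rd gives C#4.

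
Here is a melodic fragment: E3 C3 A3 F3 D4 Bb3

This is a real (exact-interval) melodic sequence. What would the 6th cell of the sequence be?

F5 Db5

Taking 2-note groups, the heads are E3, A3, D4: the pattern moves up a 4th.
Carrying on: G4 → C5 → F5.
Statement 6 starts on F5 and keeps the same exact contour: F5 Db5.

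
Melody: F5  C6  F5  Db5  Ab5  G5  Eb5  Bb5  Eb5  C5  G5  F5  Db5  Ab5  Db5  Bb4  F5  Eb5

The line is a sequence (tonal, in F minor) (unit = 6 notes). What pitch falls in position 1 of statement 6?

Ab4

The unit is 6 notes. Position-1 pitches of the 3 shown cells: F5, Eb5, Db5.
Carrying that down a 2nd forward: C5 → Bb4 → Ab4.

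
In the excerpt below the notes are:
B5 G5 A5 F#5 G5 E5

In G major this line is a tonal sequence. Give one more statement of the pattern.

Taking 2-note groups, the heads are B5, A5, G5: the pattern moves down a 2nd.
So cell 4 is F#5 D5.

F#5 D5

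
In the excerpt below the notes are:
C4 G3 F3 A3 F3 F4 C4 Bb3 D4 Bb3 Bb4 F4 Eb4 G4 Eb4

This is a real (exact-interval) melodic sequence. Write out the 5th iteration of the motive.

Taking 5-note groups, the heads are C4, F4, Bb4: the pattern moves up a 4th.
Continuing the starts: Eb5 → Ab5.
So cell 5 is Ab5 Eb5 Db5 F5 Db5.

Ab5 Eb5 Db5 F5 Db5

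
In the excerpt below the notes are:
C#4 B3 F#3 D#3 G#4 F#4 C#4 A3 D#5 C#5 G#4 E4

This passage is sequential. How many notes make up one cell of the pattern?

4

There are 12 notes; a 4-note unit gives 3 cells:
C#4 B3 F#3 D#3 | G#4 F#4 C#4 A3 | D#5 C#5 G#4 E4
That's a consistent up a 5th shift per cell, and no other grouping gives one.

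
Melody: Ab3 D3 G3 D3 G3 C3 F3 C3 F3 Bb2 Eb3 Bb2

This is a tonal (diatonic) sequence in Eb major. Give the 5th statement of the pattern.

The 4-note cells begin on Ab3, G3, F3 — each down a 2nd from the last.
Extending down a 2nd: Eb3 → D3.
Statement 5 starts on D3 and keeps the same diatonic contour: D3 G2 C3 G2.

D3 G2 C3 G2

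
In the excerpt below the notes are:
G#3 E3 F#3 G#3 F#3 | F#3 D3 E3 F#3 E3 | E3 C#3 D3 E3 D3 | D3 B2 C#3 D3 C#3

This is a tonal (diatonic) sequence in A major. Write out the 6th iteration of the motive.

B2 G#2 A2 B2 A2

With a 5-note motive the entries are G#3, F#3, E3, D3, each down a 2nd from the previous.
Carrying on: C#3 → B2.
From B2 the diatonic shape gives B2 G#2 A2 B2 A2.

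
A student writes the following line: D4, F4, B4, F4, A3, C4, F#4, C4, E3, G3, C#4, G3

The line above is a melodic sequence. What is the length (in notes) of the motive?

4

Try groups of 4 (3 cells in 12 notes):
D4 F4 B4 F4 | A3 C4 F#4 C4 | E3 G3 C#4 G3
Every group is a transposition down a 4th of the one before; no shorter unit works.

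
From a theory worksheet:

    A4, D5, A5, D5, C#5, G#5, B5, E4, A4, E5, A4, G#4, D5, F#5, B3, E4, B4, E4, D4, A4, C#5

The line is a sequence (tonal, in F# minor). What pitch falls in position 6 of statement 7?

C#3

With 7-note cells, note 6 of each statement runs G#5, D5, A4.
Each moves down a 4th. Continuing: E4 → B3 → F#3 → C#3.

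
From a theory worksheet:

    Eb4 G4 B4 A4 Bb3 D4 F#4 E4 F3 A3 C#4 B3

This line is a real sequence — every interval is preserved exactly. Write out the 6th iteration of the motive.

With a 4-note motive the entries are Eb4, Bb3, F3, each down a 4th from the previous.
Continuing the starts: C3 → G2 → D2.
Statement 6 starts on D2 and keeps the same exact contour: D2 F#2 A#2 G#2.

D2 F#2 A#2 G#2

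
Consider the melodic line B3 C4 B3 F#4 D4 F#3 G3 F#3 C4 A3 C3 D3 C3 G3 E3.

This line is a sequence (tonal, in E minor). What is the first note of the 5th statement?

D2

Unit = 5 notes; the statements start on B3, F#3, C3, moving down a 4th each time.
Extending the heads down a 4th: G2 → D2.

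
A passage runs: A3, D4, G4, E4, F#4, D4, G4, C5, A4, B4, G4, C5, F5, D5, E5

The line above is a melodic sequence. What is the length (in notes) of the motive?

There are 15 notes; a 5-note unit gives 3 cells:
A3 D4 G4 E4 F#4 | D4 G4 C5 A4 B4 | G4 C5 F5 D5 E5
That's a consistent up a 4th shift per cell, and no other grouping gives one.

5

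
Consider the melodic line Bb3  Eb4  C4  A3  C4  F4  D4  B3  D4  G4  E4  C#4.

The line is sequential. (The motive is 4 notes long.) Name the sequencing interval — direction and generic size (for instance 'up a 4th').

Unit = 4 notes; the statements start on Bb3, C4, D4, moving up a 2nd each time.
Bb3 to C4 is up a 2nd.

up a 2nd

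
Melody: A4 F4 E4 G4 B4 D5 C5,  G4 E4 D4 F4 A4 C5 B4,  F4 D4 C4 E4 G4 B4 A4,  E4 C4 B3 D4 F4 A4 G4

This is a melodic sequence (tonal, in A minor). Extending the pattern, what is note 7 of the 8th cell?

The unit is 7 notes. Position-7 pitches of the 4 shown cells: C5, B4, A4, G4.
Each moves down a 2nd. Continuing: F4 → E4 → D4 → C4.

C4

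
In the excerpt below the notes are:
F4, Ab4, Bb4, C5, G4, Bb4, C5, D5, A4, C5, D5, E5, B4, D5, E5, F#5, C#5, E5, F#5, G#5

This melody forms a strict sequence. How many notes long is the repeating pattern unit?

4

Try groups of 4 (5 cells in 20 notes):
F4 Ab4 Bb4 C5 | G4 Bb4 C5 D5 | A4 C5 D5 E5 | B4 D5 E5 F#5 | C#5 E5 F#5 G#5
That's a consistent up a 2nd shift per cell, and no other grouping gives one.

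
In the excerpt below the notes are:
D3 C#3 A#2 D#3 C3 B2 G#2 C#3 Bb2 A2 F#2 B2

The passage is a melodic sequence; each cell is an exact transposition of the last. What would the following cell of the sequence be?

Ab2 G2 E2 A2

Taking 4-note groups, the heads are D3, C3, Bb2: the pattern moves down a 2nd.
Statement 4 starts on Ab2 and keeps the same exact contour: Ab2 G2 E2 A2.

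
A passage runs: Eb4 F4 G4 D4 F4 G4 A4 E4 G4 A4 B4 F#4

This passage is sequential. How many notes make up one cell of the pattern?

4

12 notes total. Splitting into 3 groups of 4:
Eb4 F4 G4 D4 | F4 G4 A4 E4 | G4 A4 B4 F#4
Each cell is the previous one up a 2nd — so the unit is 4 notes.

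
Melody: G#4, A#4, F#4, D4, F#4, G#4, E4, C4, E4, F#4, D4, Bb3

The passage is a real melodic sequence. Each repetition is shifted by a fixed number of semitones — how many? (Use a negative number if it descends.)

Unit = 4 notes; the statements start on G#4, F#4, E4, moving down a 2nd each time.
G#4 to F#4 spans -2 semitones.

-2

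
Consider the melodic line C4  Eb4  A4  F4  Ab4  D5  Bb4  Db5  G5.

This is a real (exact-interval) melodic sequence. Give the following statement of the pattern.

Eb5 Gb5 C6

The 3-note cells begin on C4, F4, Bb4 — each up a 4th from the last.
Statement 4 starts on Eb5 and keeps the same exact contour: Eb5 Gb5 C6.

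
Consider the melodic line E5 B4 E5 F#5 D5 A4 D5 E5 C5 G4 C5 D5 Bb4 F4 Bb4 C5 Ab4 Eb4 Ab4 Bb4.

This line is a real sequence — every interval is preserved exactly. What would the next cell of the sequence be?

Gb4 Db4 Gb4 Ab4

With a 4-note motive the entries are E5, D5, C5, Bb4, Ab4, each down a 2nd from the previous.
Statement 6 starts on Gb4 and keeps the same exact contour: Gb4 Db4 Gb4 Ab4.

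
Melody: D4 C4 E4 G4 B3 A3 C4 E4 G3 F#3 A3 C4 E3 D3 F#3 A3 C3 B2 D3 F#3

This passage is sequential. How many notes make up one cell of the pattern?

20 notes total. Splitting into 5 groups of 4:
D4 C4 E4 G4 | B3 A3 C4 E4 | G3 F#3 A3 C4 | E3 D3 F#3 A3 | C3 B2 D3 F#3
Every group is a transposition down a 3rd of the one before; no shorter unit works.

4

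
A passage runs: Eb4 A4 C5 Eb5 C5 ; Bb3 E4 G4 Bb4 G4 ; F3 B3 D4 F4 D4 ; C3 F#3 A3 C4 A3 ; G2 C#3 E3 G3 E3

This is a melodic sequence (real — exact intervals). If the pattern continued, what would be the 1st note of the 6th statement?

Grouping in 5s, the 1st note of each cell is Eb4, Bb3, F3, C3, G2.
From G2, down a 4th gives D2.

D2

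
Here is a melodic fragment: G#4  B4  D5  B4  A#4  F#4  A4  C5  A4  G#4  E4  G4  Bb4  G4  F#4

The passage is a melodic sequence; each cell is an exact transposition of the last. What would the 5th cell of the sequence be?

Unit = 5 notes; the statements start on G#4, F#4, E4, moving down a 2nd each time.
Carrying on: D4 → C4.
So cell 5 is C4 Eb4 Gb4 Eb4 D4.

C4 Eb4 Gb4 Eb4 D4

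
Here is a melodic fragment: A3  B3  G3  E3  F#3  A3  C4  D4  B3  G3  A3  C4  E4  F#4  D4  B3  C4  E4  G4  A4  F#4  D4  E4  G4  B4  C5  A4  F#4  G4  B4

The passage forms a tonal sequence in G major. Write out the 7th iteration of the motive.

Unit = 6 notes; the statements start on A3, C4, E4, G4, B4, moving up a 3rd each time.
Carrying on: D5 → F#5.
So cell 7 is F#5 G5 E5 C5 D5 F#5.

F#5 G5 E5 C5 D5 F#5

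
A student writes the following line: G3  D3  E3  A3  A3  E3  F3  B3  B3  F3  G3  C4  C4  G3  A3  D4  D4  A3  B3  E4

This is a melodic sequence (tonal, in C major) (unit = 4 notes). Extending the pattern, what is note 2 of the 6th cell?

The unit is 4 notes. Position-2 pitches of the 5 shown cells: D3, E3, F3, G3, A3.
One more up a 2nd gives B3.

B3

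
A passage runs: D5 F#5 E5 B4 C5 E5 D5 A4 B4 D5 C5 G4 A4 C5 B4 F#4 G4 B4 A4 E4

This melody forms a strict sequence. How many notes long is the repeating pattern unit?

20 notes total. Splitting into 5 groups of 4:
D5 F#5 E5 B4 | C5 E5 D5 A4 | B4 D5 C5 G4 | A4 C5 B4 F#4 | G4 B4 A4 E4
Each cell is the previous one down a 2nd — so the unit is 4 notes.

4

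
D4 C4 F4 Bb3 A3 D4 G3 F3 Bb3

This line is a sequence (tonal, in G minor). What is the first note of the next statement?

Eb3

Unit = 3 notes; the statements start on D4, Bb3, G3, moving down a 3rd each time.
The next head, down a 3rd from G3, is Eb3.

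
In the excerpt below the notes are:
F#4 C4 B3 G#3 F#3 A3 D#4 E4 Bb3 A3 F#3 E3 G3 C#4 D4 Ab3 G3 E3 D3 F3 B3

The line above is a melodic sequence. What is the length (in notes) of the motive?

21 notes total. Splitting into 3 groups of 7:
F#4 C4 B3 G#3 F#3 A3 D#4 | E4 Bb3 A3 F#3 E3 G3 C#4 | D4 Ab3 G3 E3 D3 F3 B3
Every group is a transposition down a 2nd of the one before; no shorter unit works.

7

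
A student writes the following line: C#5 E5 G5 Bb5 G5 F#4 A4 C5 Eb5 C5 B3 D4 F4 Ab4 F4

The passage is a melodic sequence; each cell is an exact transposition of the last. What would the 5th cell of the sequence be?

With a 5-note motive the entries are C#5, F#4, B3, each down a 5th from the previous.
Carrying on: E3 → A2.
Statement 5 starts on A2 and keeps the same exact contour: A2 C3 Eb3 Gb3 Eb3.

A2 C3 Eb3 Gb3 Eb3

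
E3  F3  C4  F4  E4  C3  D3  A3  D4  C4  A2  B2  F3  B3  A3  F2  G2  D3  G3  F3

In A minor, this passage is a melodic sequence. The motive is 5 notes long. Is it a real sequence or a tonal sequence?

Every note is diatonic to A minor.
Cell 1 has +1 semitones from note 1 to 2, but cell 2 has +2 — the interval quality changes while the contour stays the same, which is the hallmark of a tonal sequence.

tonal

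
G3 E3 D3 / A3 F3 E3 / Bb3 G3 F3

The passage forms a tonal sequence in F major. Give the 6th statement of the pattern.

The 3-note cells begin on G3, A3, Bb3 — each up a 2nd from the last.
Continuing the starts: C4 → D4 → E4.
From E4 the diatonic shape gives E4 C4 Bb3.

E4 C4 Bb3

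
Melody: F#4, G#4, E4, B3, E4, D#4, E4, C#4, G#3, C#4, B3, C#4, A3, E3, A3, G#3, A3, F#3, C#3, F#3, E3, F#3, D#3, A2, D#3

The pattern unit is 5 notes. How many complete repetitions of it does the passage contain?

5

25 notes in groups of 5 gives 25/5 = 5 statements.
Starts: F#4, D#4, B3, G#3, E3 — each down a 3rd.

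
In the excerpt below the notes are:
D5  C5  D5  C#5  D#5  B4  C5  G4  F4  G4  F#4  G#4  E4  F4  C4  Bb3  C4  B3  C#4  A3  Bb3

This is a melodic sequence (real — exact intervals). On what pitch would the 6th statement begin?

The 7-note cells begin on D5, G4, C4 — each down a 5th from the last.
Continuing: F3 → Bb2 → Eb2. Statement 6 starts on Eb2.

Eb2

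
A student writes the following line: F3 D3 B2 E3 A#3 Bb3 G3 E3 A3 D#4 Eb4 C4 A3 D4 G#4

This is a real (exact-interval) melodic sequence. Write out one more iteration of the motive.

Ab4 F4 D4 G4 C#5

Unit = 5 notes; the statements start on F3, Bb3, Eb4, moving up a 4th each time.
From Ab4 the exact shape gives Ab4 F4 D4 G4 C#5.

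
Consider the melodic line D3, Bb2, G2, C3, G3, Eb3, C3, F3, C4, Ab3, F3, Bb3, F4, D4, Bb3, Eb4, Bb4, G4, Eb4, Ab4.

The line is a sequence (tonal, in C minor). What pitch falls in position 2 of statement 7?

F5

Grouping in 4s, the 2nd note of each cell is Bb2, Eb3, Ab3, D4, G4.
Carrying that up a 4th forward: C5 → F5.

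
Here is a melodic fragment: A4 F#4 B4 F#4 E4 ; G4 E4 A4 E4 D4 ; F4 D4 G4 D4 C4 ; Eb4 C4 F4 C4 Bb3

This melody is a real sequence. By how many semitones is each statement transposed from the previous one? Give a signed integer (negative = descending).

Unit = 5 notes; the statements start on A4, G4, F4, Eb4, moving down a 2nd each time.
A4 to G4 spans -2 semitones.

-2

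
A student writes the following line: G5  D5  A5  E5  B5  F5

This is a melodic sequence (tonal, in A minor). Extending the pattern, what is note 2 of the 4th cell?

G5

With 2-note cells, note 2 of each statement runs D5, E5, F5.
Each moves up a 2nd; the next is G5.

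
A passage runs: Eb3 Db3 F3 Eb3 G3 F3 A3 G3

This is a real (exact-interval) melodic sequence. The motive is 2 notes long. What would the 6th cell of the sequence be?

With a 2-note motive the entries are Eb3, F3, G3, A3, each up a 2nd from the previous.
Continuing the starts: B3 → C#4.
From C#4 the exact shape gives C#4 B3.

C#4 B3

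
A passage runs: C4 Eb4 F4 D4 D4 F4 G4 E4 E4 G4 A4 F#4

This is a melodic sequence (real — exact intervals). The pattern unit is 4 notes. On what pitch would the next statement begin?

F#4

Unit = 4 notes; the statements start on C4, D4, E4, moving up a 2nd each time.
One more step up a 2nd gives F#4.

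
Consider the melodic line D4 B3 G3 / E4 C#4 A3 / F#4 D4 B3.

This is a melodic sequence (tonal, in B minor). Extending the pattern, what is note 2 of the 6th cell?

G4

Grouping in 3s, the 2nd note of each cell is B3, C#4, D4.
Each moves up a 2nd. Continuing: E4 → F#4 → G4.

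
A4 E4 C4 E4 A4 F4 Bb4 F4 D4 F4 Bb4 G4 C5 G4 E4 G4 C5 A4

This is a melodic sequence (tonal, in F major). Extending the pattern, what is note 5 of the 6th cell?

F5

Grouping in 6s, the 5th note of each cell is A4, Bb4, C5.
Extending up a 2nd: D5 → E5 → F5.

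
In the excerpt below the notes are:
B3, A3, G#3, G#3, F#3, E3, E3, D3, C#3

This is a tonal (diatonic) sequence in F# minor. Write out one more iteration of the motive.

Unit = 3 notes; the statements start on B3, G#3, E3, moving down a 3rd each time.
From C#3 the diatonic shape gives C#3 B2 A2.

C#3 B2 A2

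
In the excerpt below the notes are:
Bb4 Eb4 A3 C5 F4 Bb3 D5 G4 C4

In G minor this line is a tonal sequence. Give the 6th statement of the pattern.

G5 C5 F4

Taking 3-note groups, the heads are Bb4, C5, D5: the pattern moves up a 2nd.
Carrying on: Eb5 → F5 → G5.
Statement 6 starts on G5 and keeps the same diatonic contour: G5 C5 F4.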